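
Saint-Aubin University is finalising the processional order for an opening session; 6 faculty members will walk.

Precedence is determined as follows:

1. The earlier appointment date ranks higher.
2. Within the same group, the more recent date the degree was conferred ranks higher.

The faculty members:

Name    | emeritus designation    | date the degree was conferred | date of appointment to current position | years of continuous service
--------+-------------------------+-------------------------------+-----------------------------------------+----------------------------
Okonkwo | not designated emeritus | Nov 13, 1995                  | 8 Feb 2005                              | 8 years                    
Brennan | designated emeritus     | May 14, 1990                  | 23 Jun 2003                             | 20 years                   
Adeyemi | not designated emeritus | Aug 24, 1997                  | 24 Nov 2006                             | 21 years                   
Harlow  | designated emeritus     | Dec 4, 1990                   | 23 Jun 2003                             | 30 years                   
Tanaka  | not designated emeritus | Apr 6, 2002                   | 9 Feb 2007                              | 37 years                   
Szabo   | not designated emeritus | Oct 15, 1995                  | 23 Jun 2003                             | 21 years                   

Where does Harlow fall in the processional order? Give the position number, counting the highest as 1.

By date of appointment to current position (earlier first): Szabo, Harlow and Brennan (each 23 Jun 2003); then Okonkwo (8 Feb 2005); then Adeyemi (24 Nov 2006); then Tanaka (9 Feb 2007).
Among Szabo, Harlow and Brennan, by date the degree was conferred (later first): Szabo (Oct 15, 1995) before Harlow (Dec 4, 1990) before Brennan (May 14, 1990).
Order: Szabo, Harlow, Brennan, Okonkwo, Adeyemi, Tanaka. So position 2.

2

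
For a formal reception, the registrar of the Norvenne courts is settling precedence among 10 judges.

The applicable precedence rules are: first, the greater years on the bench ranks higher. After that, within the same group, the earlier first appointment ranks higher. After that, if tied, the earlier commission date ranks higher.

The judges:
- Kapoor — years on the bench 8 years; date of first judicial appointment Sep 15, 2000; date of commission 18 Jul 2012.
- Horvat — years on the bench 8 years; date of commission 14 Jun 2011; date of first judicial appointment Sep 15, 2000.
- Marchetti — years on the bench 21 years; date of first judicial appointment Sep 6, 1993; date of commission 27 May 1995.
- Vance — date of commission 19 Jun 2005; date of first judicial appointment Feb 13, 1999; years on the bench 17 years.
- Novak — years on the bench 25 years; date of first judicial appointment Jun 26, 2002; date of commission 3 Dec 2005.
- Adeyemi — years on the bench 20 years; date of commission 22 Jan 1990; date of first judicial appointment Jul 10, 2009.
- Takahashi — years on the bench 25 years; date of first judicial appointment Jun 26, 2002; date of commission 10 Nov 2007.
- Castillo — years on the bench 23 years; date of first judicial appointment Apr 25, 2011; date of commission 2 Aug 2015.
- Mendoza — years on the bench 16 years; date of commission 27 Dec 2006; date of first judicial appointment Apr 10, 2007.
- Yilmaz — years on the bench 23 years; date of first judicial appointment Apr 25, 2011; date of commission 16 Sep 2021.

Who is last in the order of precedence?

Kapoor

By years on the bench (higher first): Novak and Takahashi (both 25 years); then Castillo and Yilmaz (both 23 years); then Marchetti (21 years); then Adeyemi (20 years); then Vance (17 years); then Mendoza (16 years); then Horvat and Kapoor (both 8 years).
Novak and Takahashi both have date of first judicial appointment Jun 26, 2002, so the next rule applies.
Among Novak and Takahashi, by date of commission (earlier first): Novak (3 Dec 2005) before Takahashi (10 Nov 2007).
Castillo and Yilmaz both have date of first judicial appointment Apr 25, 2011, so the next rule applies.
Among Castillo and Yilmaz, by date of commission (earlier first): Castillo (2 Aug 2015) before Yilmaz (16 Sep 2021).
Horvat and Kapoor both have date of first judicial appointment Sep 15, 2000, so the next rule applies.
Among Horvat and Kapoor, by date of commission (earlier first): Horvat (14 Jun 2011) before Kapoor (18 Jul 2012).
Order: Novak, Takahashi, Castillo, Yilmaz, Marchetti, Adeyemi, Vance, Mendoza, Horvat, Kapoor.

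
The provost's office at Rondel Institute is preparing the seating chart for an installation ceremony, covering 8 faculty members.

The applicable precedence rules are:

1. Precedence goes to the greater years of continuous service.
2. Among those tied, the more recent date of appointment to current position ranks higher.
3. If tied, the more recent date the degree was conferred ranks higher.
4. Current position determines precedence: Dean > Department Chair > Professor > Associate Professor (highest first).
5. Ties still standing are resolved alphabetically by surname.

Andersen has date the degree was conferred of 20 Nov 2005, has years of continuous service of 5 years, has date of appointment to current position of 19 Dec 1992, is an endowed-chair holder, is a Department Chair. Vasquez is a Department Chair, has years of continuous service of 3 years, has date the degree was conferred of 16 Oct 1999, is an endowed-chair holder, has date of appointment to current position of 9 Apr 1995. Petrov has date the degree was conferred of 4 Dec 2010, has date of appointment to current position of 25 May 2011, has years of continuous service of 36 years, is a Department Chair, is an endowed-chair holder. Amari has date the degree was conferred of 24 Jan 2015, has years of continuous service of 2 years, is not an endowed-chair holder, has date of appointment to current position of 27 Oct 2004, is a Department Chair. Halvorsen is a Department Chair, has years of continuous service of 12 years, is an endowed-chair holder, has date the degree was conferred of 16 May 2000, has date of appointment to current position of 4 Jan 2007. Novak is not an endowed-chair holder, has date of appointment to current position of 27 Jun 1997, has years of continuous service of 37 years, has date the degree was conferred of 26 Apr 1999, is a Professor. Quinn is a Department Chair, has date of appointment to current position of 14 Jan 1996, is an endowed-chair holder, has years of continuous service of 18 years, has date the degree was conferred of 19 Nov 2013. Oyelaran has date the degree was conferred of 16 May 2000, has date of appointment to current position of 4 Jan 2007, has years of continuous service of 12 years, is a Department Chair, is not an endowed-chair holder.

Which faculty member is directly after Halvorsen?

By years of continuous service (higher first): Novak (37 years); then Petrov (36 years); then Quinn (18 years); then Halvorsen and Oyelaran (both 12 years); then Andersen (5 years); then Vasquez (3 years); then Amari (2 years).
Halvorsen and Oyelaran both have date of appointment to current position 4 Jan 2007, so the next rule applies.
Halvorsen and Oyelaran both have date the degree was conferred 16 May 2000, so the next rule applies.
Halvorsen and Oyelaran are each Department Chair, so the next rule applies.
Among Halvorsen and Oyelaran, alphabetically by surname: Halvorsen before Oyelaran.
Order: Novak, Petrov, Quinn, Halvorsen, Oyelaran, Andersen, Vasquez, Amari.

Oyelaran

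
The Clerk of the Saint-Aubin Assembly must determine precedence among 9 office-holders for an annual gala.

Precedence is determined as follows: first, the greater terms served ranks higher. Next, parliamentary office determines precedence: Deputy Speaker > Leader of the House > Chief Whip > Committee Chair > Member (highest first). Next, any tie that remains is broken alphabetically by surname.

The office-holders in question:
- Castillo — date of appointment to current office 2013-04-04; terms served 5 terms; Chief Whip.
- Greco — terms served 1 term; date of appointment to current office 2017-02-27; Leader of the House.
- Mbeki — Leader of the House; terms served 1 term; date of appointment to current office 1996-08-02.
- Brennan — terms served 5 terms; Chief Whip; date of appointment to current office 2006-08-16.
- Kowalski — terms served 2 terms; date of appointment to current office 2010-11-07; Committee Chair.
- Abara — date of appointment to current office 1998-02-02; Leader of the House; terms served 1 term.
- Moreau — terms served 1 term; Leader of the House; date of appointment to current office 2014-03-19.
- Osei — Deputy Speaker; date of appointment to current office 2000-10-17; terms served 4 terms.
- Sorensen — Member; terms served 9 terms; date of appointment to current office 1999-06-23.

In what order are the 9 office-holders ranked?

By terms served (higher first): Sorensen (9 terms); then Brennan and Castillo (both 5 terms); then Osei (4 terms); then Kowalski (2 terms); then Abara, Greco, Mbeki and Moreau (each 1 term).
Brennan and Castillo are each Chief Whip, so the next rule applies.
Among Brennan and Castillo, alphabetically by surname: Brennan before Castillo.
Abara, Greco, Mbeki and Moreau are each Leader of the House, so the next rule applies.
Among Abara, Greco, Mbeki and Moreau, alphabetically by surname: Abara before Greco before Mbeki before Moreau.
Full order: Sorensen, Brennan, Castillo, Osei, Kowalski, Abara, Greco, Mbeki, Moreau.

Sorensen, Brennan, Castillo, Osei, Kowalski, Abara, Greco, Mbeki, Moreau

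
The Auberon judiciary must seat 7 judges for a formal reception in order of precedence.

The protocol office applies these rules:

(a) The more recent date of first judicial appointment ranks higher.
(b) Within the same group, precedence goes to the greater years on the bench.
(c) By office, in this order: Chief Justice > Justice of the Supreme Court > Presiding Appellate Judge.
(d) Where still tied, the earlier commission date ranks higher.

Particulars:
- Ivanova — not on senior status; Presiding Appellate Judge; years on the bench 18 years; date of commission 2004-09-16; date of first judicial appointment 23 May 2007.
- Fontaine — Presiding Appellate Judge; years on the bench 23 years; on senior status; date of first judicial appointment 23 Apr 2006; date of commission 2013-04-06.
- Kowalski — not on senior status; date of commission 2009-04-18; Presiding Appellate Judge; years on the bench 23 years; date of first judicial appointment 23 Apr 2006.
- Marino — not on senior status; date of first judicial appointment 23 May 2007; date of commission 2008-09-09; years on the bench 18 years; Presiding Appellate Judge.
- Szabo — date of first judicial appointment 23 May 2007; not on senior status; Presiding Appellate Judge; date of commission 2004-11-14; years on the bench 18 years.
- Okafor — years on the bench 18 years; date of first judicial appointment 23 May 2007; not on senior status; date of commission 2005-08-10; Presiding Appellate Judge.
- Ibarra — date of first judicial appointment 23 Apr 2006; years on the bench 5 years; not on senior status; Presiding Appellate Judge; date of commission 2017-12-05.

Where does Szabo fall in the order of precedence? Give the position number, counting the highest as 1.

By date of first judicial appointment (later first): Ivanova, Szabo, Okafor and Marino (each 23 May 2007); then Kowalski, Fontaine and Ibarra (each 23 Apr 2006).
Ivanova, Szabo, Okafor and Marino all have years on the bench 18 years, so the next rule applies.
Ivanova, Szabo, Okafor and Marino are each Presiding Appellate Judge, so the next rule applies.
Among Ivanova, Szabo, Okafor and Marino, by date of commission (earlier first): Ivanova (2004-09-16) before Szabo (2004-11-14) before Okafor (2005-08-10) before Marino (2008-09-09).
Among Kowalski, Fontaine and Ibarra, by years on the bench (higher first): Kowalski and Fontaine (23 years) before Ibarra (5 years).
Kowalski and Fontaine are each Presiding Appellate Judge, so the next rule applies.
Among Kowalski and Fontaine, by date of commission (earlier first): Kowalski (2009-04-18) before Fontaine (2013-04-06).
Order: Ivanova, Szabo, Okafor, Marino, Kowalski, Fontaine, Ibarra. So position 2.

2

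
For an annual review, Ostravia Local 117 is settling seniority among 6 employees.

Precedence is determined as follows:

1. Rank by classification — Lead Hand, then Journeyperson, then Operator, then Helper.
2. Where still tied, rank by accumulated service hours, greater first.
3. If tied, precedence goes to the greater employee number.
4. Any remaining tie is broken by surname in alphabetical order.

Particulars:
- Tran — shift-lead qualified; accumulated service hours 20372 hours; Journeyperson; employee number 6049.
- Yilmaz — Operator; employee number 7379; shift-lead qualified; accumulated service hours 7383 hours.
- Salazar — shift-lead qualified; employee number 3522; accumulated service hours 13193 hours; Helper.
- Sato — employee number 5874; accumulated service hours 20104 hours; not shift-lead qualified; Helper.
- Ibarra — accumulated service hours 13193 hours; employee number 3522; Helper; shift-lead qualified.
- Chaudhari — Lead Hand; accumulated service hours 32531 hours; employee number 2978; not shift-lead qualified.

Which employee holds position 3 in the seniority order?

Yilmaz

By classification: Chaudhari (Lead Hand); then Tran (Journeyperson); then Yilmaz (Operator); then Sato, Ibarra and Salazar (Helper).
Among Sato, Ibarra and Salazar, by accumulated service hours (higher first): Sato (20104 hours) before Ibarra and Salazar (13193 hours).
Ibarra and Salazar both have employee number 3522, so the next rule applies.
Among Ibarra and Salazar, alphabetically by surname: Ibarra before Salazar.
Order: Chaudhari, Tran, Yilmaz, Sato, Ibarra, Salazar.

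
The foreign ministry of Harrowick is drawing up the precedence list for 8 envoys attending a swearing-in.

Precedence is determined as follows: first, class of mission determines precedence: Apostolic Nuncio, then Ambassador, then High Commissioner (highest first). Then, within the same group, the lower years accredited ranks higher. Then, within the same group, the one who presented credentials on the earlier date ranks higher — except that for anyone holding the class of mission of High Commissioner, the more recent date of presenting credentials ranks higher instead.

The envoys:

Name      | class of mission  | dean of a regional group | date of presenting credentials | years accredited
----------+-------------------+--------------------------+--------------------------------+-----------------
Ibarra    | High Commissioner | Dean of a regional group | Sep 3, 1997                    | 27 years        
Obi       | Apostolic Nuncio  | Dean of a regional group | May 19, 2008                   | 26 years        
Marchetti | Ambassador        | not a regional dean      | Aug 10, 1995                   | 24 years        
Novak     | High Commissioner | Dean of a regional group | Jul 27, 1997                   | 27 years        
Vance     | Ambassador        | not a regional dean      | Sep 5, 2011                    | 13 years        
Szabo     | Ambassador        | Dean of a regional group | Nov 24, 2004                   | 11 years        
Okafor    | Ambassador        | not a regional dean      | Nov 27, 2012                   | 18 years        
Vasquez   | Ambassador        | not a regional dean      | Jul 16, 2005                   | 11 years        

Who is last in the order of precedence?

Novak

By class of mission: Obi (Apostolic Nuncio); then Szabo, Vasquez, Vance, Okafor and Marchetti (Ambassador); then Ibarra and Novak (High Commissioner).
Among Szabo, Vasquez, Vance, Okafor and Marchetti, by years accredited (lower first): Szabo and Vasquez (11 years) before Vance (13 years) before Okafor (18 years) before Marchetti (24 years).
Among Szabo and Vasquez, by date of presenting credentials (earlier first): Szabo (Nov 24, 2004) before Vasquez (Jul 16, 2005).
Ibarra and Novak both have years accredited 27 years, so the next rule applies.
Among Ibarra and Novak, by date of presenting credentials (later first) (reversed rule for this group): Ibarra (Sep 3, 1997) before Novak (Jul 27, 1997).
Order: Obi, Szabo, Vasquez, Vance, Okafor, Marchetti, Ibarra, Novak.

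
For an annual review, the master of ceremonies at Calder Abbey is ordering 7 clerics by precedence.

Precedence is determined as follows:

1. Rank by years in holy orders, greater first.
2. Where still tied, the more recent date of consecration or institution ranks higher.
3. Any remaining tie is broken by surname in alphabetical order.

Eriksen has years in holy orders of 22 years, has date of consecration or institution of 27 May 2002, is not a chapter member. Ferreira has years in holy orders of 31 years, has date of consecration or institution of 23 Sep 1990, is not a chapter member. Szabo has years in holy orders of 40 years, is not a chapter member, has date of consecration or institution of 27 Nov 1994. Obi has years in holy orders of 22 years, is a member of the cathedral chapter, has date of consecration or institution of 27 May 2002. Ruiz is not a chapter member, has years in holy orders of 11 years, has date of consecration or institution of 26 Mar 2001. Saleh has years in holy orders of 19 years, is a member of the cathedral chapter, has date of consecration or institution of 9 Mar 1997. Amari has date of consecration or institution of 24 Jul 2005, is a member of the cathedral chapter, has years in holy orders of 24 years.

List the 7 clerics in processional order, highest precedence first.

By years in holy orders (higher first): Szabo (40 years); then Ferreira (31 years); then Amari (24 years); then Eriksen and Obi (both 22 years); then Saleh (19 years); then Ruiz (11 years).
Eriksen and Obi both have date of consecration or institution 27 May 2002, so the next rule applies.
Among Eriksen and Obi, alphabetically by surname: Eriksen before Obi.
Full order: Szabo, Ferreira, Amari, Eriksen, Obi, Saleh, Ruiz.

Szabo, Ferreira, Amari, Eriksen, Obi, Saleh, Ruiz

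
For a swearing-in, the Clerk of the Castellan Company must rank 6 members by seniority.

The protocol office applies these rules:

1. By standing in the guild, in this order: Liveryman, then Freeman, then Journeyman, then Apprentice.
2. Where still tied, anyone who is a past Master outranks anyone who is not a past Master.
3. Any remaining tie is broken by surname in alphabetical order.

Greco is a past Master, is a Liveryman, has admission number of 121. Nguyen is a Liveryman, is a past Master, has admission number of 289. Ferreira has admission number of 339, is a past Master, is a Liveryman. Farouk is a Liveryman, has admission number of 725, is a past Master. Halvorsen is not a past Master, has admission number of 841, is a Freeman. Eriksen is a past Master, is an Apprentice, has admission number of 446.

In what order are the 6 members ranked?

Farouk, Ferreira, Greco, Nguyen, Halvorsen, Eriksen

By standing in the guild: Farouk, Ferreira, Greco and Nguyen (Liveryman); then Halvorsen (Freeman); then Eriksen (Apprentice).
Farouk, Ferreira, Greco and Nguyen are each a past Master, so the next rule applies.
Among Farouk, Ferreira, Greco and Nguyen, alphabetically by surname: Farouk before Ferreira before Greco before Nguyen.
Full order: Farouk, Ferreira, Greco, Nguyen, Halvorsen, Eriksen.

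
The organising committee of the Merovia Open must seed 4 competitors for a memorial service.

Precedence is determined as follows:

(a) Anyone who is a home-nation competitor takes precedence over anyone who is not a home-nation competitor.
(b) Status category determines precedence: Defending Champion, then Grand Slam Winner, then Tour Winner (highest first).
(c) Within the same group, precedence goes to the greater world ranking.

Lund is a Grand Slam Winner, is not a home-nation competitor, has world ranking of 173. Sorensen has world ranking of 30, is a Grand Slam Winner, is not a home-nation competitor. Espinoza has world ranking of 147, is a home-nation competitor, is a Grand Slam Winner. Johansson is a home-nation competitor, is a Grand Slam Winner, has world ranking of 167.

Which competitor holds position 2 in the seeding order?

Espinoza

By the first rule: Johansson and Espinoza (both a home-nation competitor); then Lund and Sorensen (both not a home-nation competitor).
Johansson and Espinoza are each Grand Slam Winner, so the next rule applies.
Among Johansson and Espinoza, by world ranking (higher first): Johansson (167) before Espinoza (147).
Lund and Sorensen are each Grand Slam Winner, so the next rule applies.
Among Lund and Sorensen, by world ranking (higher first): Lund (173) before Sorensen (30).
Order: Johansson, Espinoza, Lund, Sorensen.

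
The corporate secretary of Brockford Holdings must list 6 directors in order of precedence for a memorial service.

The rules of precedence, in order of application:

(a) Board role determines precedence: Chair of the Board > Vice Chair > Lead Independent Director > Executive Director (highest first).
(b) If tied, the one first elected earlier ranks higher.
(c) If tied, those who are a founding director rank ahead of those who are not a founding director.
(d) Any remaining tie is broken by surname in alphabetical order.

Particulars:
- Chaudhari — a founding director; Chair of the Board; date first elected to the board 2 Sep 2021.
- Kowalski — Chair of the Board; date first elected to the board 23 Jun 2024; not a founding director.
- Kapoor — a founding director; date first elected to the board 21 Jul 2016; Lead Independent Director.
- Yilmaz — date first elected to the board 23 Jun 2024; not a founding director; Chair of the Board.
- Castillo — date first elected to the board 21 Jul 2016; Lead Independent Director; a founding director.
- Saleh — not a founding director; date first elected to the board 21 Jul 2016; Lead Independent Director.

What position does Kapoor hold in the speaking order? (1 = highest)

5

By board role: Chaudhari, Kowalski and Yilmaz (Chair of the Board); then Castillo, Kapoor and Saleh (Lead Independent Director).
Among Chaudhari, Kowalski and Yilmaz, by date first elected to the board (earlier first): Chaudhari (2 Sep 2021) before Kowalski and Yilmaz (23 Jun 2024).
Kowalski and Yilmaz are each not a founding director, so the next rule applies.
Among Kowalski and Yilmaz, alphabetically by surname: Kowalski before Yilmaz.
Castillo, Kapoor and Saleh all have date first elected to the board 21 Jul 2016, so the next rule applies.
Among Castillo, Kapoor and Saleh, a founding director before not a founding director: Castillo and Kapoor (a founding director) before Saleh (not a founding director).
Among Castillo and Kapoor, alphabetically by surname: Castillo before Kapoor.
Order: Chaudhari, Kowalski, Yilmaz, Castillo, Kapoor, Saleh. So position 5.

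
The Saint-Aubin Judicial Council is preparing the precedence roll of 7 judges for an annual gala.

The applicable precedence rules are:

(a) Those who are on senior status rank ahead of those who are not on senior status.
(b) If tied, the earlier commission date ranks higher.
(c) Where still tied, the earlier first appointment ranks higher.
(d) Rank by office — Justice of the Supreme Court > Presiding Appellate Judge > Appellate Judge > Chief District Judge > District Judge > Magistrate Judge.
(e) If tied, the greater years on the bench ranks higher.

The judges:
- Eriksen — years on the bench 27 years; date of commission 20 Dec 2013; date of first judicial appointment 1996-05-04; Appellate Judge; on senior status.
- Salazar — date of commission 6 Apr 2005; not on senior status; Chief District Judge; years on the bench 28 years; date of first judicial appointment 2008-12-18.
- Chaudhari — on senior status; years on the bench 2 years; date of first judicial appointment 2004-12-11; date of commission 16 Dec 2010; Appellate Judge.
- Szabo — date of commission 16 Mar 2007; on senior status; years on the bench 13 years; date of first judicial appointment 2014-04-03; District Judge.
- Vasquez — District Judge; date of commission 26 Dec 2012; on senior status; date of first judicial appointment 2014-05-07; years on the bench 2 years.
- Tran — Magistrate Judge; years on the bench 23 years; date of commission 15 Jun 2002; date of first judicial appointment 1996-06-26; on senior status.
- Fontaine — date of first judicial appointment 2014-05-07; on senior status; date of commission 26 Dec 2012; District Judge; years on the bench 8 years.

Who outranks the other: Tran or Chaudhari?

Tran

By the first rule: Tran, Szabo, Chaudhari, Fontaine, Vasquez and Eriksen (each on senior status); then Salazar (not on senior status).
Among Tran, Szabo, Chaudhari, Fontaine, Vasquez and Eriksen, by date of commission (earlier first): Tran (15 Jun 2002) before Szabo (16 Mar 2007) before Chaudhari (16 Dec 2010) before Fontaine and Vasquez (26 Dec 2012) before Eriksen (20 Dec 2013).
Fontaine and Vasquez both have date of first judicial appointment 2014-05-07, so the next rule applies.
Fontaine and Vasquez are each District Judge, so the next rule applies.
Among Fontaine and Vasquez, by years on the bench (higher first): Fontaine (8 years) before Vasquez (2 years).
So Tran takes precedence.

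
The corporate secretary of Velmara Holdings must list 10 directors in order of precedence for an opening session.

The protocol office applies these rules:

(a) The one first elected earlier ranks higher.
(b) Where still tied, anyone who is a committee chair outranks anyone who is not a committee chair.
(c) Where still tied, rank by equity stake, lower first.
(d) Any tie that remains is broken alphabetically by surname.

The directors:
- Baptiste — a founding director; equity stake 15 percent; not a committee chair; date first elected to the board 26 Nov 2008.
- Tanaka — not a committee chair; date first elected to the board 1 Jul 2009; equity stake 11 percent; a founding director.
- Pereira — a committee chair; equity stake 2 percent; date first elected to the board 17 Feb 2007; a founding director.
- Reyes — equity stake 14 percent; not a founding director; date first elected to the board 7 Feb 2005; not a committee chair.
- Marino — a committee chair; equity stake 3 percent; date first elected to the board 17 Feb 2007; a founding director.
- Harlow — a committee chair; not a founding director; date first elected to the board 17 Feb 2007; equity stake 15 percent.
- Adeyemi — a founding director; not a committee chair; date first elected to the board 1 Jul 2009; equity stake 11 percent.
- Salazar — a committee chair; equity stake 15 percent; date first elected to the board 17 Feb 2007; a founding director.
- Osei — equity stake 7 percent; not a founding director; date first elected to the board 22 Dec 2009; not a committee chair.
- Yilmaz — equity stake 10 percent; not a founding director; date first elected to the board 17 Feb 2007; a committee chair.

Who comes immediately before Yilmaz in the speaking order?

By date first elected to the board (earlier first): Reyes (7 Feb 2005); then Pereira, Marino, Yilmaz, Harlow and Salazar (each 17 Feb 2007); then Baptiste (26 Nov 2008); then Adeyemi and Tanaka (both 1 Jul 2009); then Osei (22 Dec 2009).
Pereira, Marino, Yilmaz, Harlow and Salazar are each a committee chair, so the next rule applies.
Among Pereira, Marino, Yilmaz, Harlow and Salazar, by equity stake (lower first): Pereira (2 percent) before Marino (3 percent) before Yilmaz (10 percent) before Harlow and Salazar (15 percent).
Among Harlow and Salazar, alphabetically by surname: Harlow before Salazar.
Adeyemi and Tanaka are each not a committee chair, so the next rule applies.
Adeyemi and Tanaka both have equity stake 11 percent, so the next rule applies.
Among Adeyemi and Tanaka, alphabetically by surname: Adeyemi before Tanaka.
Order: Reyes, Pereira, Marino, Yilmaz, Harlow, Salazar, Baptiste, Adeyemi, Tanaka, Osei.

Marino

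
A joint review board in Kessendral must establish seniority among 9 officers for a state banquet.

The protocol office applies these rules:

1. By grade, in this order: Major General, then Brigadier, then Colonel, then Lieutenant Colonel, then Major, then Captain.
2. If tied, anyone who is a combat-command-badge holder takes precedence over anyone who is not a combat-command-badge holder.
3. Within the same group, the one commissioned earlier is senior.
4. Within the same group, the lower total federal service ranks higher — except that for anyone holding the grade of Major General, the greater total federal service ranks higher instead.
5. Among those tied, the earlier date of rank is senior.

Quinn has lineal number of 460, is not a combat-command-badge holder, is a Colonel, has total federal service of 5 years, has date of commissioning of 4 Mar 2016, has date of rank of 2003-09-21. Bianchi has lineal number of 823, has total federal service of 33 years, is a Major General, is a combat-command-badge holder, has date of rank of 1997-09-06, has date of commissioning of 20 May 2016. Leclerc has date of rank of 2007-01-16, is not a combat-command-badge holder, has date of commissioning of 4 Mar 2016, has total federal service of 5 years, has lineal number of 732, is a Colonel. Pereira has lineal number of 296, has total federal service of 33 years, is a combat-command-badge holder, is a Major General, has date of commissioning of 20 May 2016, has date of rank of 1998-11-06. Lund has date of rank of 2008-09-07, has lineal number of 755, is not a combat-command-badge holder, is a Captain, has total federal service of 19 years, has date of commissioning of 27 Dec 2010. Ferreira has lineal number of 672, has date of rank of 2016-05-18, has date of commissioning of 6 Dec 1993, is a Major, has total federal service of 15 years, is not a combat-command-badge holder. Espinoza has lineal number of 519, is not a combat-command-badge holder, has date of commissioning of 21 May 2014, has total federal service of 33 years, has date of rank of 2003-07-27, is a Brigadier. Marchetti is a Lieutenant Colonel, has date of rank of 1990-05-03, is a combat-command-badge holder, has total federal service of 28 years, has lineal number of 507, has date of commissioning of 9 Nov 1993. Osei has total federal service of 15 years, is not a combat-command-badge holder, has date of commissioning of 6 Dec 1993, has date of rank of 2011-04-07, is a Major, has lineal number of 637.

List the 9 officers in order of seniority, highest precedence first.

By grade: Bianchi and Pereira (Major General); then Espinoza (Brigadier); then Quinn and Leclerc (Colonel); then Marchetti (Lieutenant Colonel); then Osei and Ferreira (Major); then Lund (Captain).
Bianchi and Pereira are each a combat-command-badge holder, so the next rule applies.
Bianchi and Pereira both have date of commissioning 20 May 2016, so the next rule applies.
Bianchi and Pereira both have total federal service 33 years, so the next rule applies.
Among Bianchi and Pereira, by date of rank (earlier first): Bianchi (1997-09-06) before Pereira (1998-11-06).
Quinn and Leclerc are each not a combat-command-badge holder, so the next rule applies.
Quinn and Leclerc both have date of commissioning 4 Mar 2016, so the next rule applies.
Quinn and Leclerc both have total federal service 5 years, so the next rule applies.
Among Quinn and Leclerc, by date of rank (earlier first): Quinn (2003-09-21) before Leclerc (2007-01-16).
Osei and Ferreira are each not a combat-command-badge holder, so the next rule applies.
Osei and Ferreira both have date of commissioning 6 Dec 1993, so the next rule applies.
Osei and Ferreira both have total federal service 15 years, so the next rule applies.
Among Osei and Ferreira, by date of rank (earlier first): Osei (2011-04-07) before Ferreira (2016-05-18).
Full order: Bianchi, Pereira, Espinoza, Quinn, Leclerc, Marchetti, Osei, Ferreira, Lund.

Bianchi, Pereira, Espinoza, Quinn, Leclerc, Marchetti, Osei, Ferreira, Lund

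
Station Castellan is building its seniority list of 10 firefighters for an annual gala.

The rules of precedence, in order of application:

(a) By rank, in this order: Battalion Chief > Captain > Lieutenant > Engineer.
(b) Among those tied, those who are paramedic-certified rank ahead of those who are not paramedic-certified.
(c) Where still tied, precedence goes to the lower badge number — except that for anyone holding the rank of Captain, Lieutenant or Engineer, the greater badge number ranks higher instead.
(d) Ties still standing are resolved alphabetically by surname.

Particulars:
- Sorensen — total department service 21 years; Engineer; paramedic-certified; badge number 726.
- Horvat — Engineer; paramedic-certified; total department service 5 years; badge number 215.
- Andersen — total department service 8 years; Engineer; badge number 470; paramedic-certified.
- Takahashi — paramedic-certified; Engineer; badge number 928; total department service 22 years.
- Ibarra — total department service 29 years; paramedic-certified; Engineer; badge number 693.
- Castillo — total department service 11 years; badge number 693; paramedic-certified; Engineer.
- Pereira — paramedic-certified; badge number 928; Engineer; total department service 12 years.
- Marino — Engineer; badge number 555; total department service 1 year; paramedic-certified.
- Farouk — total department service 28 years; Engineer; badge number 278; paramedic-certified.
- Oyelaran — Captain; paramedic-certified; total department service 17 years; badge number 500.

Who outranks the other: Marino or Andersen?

By rank: Oyelaran (Captain); then Pereira, Takahashi, Sorensen, Castillo, Ibarra, Marino, Andersen, Farouk and Horvat (Engineer).
Pereira, Takahashi, Sorensen, Castillo, Ibarra, Marino, Andersen, Farouk and Horvat are each paramedic-certified, so the next rule applies.
Among Pereira, Takahashi, Sorensen, Castillo, Ibarra, Marino, Andersen, Farouk and Horvat, by badge number (higher first) (reversed rule for this group): Pereira and Takahashi (928) before Sorensen (726) before Castillo and Ibarra (693) before Marino (555) before Andersen (470) before Farouk (278) before Horvat (215).
Among Pereira and Takahashi, alphabetically by surname: Pereira before Takahashi.
Among Castillo and Ibarra, alphabetically by surname: Castillo before Ibarra.
So Marino takes precedence.

Marino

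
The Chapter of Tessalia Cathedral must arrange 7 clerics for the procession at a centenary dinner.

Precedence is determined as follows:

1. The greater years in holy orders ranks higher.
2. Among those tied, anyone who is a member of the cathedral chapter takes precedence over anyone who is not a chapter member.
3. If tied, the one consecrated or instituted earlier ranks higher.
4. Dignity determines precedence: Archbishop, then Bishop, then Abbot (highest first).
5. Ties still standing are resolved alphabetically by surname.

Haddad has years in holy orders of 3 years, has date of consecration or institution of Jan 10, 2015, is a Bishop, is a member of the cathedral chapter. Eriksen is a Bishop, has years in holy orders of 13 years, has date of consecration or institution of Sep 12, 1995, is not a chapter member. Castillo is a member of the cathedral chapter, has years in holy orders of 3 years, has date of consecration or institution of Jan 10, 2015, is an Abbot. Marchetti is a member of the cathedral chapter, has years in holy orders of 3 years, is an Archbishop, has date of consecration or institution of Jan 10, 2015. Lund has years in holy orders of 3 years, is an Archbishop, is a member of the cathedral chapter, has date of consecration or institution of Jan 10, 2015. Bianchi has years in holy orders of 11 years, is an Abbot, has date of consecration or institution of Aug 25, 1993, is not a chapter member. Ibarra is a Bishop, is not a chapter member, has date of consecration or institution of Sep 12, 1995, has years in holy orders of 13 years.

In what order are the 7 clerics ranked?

By years in holy orders (higher first): Eriksen and Ibarra (both 13 years); then Bianchi (11 years); then Lund, Marchetti, Haddad and Castillo (each 3 years).
Eriksen and Ibarra are each not a chapter member, so the next rule applies.
Eriksen and Ibarra both have date of consecration or institution Sep 12, 1995, so the next rule applies.
Eriksen and Ibarra are each Bishop, so the next rule applies.
Among Eriksen and Ibarra, alphabetically by surname: Eriksen before Ibarra.
Lund, Marchetti, Haddad and Castillo are each a member of the cathedral chapter, so the next rule applies.
Lund, Marchetti, Haddad and Castillo all have date of consecration or institution Jan 10, 2015, so the next rule applies.
Among Lund, Marchetti, Haddad and Castillo, by dignity: Lund and Marchetti (Archbishop) before Haddad (Bishop) before Castillo (Abbot).
Among Lund and Marchetti, alphabetically by surname: Lund before Marchetti.
Full order: Eriksen, Ibarra, Bianchi, Lund, Marchetti, Haddad, Castillo.

Eriksen, Ibarra, Bianchi, Lund, Marchetti, Haddad, Castillo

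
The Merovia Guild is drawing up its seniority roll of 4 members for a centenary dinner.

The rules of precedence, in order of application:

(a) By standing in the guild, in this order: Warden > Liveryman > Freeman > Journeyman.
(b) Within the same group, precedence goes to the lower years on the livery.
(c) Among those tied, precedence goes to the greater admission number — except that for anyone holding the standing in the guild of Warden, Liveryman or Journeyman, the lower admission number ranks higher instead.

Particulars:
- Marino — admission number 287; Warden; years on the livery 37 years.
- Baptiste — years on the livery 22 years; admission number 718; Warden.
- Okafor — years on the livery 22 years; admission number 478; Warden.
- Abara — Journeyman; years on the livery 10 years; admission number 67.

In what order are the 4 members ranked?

By standing in the guild: Okafor, Baptiste and Marino (Warden); then Abara (Journeyman).
Among Okafor, Baptiste and Marino, by years on the livery (lower first): Okafor and Baptiste (22 years) before Marino (37 years).
Among Okafor and Baptiste, by admission number (lower first) (reversed rule for this group): Okafor (478) before Baptiste (718).
Full order: Okafor, Baptiste, Marino, Abara.

Okafor, Baptiste, Marino, Abara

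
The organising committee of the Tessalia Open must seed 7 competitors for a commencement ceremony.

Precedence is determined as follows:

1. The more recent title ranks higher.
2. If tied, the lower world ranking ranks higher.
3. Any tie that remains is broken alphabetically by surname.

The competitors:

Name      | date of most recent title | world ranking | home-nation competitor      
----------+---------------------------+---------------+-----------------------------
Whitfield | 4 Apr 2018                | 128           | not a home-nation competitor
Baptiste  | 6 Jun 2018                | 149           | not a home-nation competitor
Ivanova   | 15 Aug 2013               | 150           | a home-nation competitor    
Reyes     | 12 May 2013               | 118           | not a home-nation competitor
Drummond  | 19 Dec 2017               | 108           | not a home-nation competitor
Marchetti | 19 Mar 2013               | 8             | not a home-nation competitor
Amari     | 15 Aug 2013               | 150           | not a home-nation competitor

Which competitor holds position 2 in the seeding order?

Whitfield

By date of most recent title (later first): Baptiste (6 Jun 2018); then Whitfield (4 Apr 2018); then Drummond (19 Dec 2017); then Amari and Ivanova (both 15 Aug 2013); then Reyes (12 May 2013); then Marchetti (19 Mar 2013).
Amari and Ivanova both have world ranking 150, so the next rule applies.
Among Amari and Ivanova, alphabetically by surname: Amari before Ivanova.
Order: Baptiste, Whitfield, Drummond, Amari, Ivanova, Reyes, Marchetti.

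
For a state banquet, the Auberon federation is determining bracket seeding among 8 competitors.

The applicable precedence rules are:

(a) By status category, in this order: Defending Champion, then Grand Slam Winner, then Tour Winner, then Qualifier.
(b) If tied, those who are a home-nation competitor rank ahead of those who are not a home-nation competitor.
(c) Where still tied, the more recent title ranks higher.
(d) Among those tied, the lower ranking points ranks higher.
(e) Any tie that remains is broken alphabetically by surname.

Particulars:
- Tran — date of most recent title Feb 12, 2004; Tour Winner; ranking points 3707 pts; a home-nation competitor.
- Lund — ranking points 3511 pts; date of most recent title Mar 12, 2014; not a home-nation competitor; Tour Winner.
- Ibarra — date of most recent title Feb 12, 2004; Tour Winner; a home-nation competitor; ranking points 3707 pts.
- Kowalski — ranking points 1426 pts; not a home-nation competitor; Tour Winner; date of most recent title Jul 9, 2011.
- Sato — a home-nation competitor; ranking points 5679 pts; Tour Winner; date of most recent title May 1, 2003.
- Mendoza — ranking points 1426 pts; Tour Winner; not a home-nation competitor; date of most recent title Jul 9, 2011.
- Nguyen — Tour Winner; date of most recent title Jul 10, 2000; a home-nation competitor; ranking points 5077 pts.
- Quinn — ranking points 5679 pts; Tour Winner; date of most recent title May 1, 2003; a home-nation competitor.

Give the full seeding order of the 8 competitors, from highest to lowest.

By status category: Ibarra, Tran, Quinn, Sato, Nguyen, Lund, Kowalski and Mendoza (Tour Winner).
Among Ibarra, Tran, Quinn, Sato, Nguyen, Lund, Kowalski and Mendoza, a home-nation competitor before not a home-nation competitor: Ibarra, Tran, Quinn, Sato and Nguyen (a home-nation competitor) before Lund, Kowalski and Mendoza (not a home-nation competitor).
Among Ibarra, Tran, Quinn, Sato and Nguyen, by date of most recent title (later first): Ibarra and Tran (Feb 12, 2004) before Quinn and Sato (May 1, 2003) before Nguyen (Jul 10, 2000).
Ibarra and Tran both have ranking points 3707 pts, so the next rule applies.
Among Ibarra and Tran, alphabetically by surname: Ibarra before Tran.
Quinn and Sato both have ranking points 5679 pts, so the next rule applies.
Among Quinn and Sato, alphabetically by surname: Quinn before Sato.
Among Lund, Kowalski and Mendoza, by date of most recent title (later first): Lund (Mar 12, 2014) before Kowalski and Mendoza (Jul 9, 2011).
Kowalski and Mendoza both have ranking points 1426 pts, so the next rule applies.
Among Kowalski and Mendoza, alphabetically by surname: Kowalski before Mendoza.
Full order: Ibarra, Tran, Quinn, Sato, Nguyen, Lund, Kowalski, Mendoza.

Ibarra, Tran, Quinn, Sato, Nguyen, Lund, Kowalski, Mendoza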